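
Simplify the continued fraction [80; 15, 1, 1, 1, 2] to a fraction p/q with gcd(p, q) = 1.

10008/125

Use the convergent recurrence hₖ = aₖ·hₖ₋₁ + hₖ₋₂ (and likewise for the denominators kₖ):
a_0 = 80: 80/1
a_1 = 15: 1201/15
a_2 = 1: 1281/16
a_3 = 1: 2482/31
a_4 = 1: 3763/47
a_5 = 2: 10008/125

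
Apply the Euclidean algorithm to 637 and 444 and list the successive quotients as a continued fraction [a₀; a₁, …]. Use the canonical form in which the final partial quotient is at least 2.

⌊637/444⌋ = 1, remainder 193
⌊444/193⌋ = 2, remainder 58
⌊193/58⌋ = 3, remainder 19
⌊58/19⌋ = 3, remainder 1
⌊19/1⌋ = 19, remainder 0

[1; 2, 3, 3, 19]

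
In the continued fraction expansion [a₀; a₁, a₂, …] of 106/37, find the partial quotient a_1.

1

⌊106/37⌋ = 2, remainder 32
⌊37/32⌋ = 1, remainder 5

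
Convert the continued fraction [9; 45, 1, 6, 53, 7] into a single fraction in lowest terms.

Starting at the tail and folding back:
Start with 7.
53 + 1/(7/1) = 53 + 1/7 = 372/7
6 + 1/(372/7) = 6 + 7/372 = 2239/372
1 + 1/(2239/372) = 1 + 372/2239 = 2611/2239
45 + 1/(2611/2239) = 45 + 2239/2611 = 119734/2611
9 + 1/(119734/2611) = 9 + 2611/119734 = 1080217/119734

1080217/119734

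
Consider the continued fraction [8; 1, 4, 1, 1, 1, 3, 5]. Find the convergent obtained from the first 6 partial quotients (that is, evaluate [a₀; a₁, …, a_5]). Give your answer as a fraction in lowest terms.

Start with 1.
1 + 1/(1/1) = 1 + 1/1 = 2/1
1 + 1/(2/1) = 1 + 1/2 = 3/2
4 + 1/(3/2) = 4 + 2/3 = 14/3
1 + 1/(14/3) = 1 + 3/14 = 17/14
8 + 1/(17/14) = 8 + 14/17 = 150/17

150/17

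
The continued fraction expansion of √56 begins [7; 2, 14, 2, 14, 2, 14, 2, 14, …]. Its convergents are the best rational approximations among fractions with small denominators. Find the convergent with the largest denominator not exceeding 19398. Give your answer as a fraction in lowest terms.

13455/1798

List convergents until the denominator exceeds the bound:
a_0 = 7: 7/1  (≤ bound)
a_1 = 2: 15/2  (≤ bound)
a_2 = 14: 217/29  (≤ bound)
a_3 = 2: 449/60  (≤ bound)
a_4 = 14: 6503/869  (≤ bound)
a_5 = 2: 13455/1798  (≤ bound)
a_6 = 14: 194873/26041  (> 19398, stop)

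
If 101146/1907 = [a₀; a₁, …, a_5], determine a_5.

101146 = 53·1907 + 75, so a_0 = 53
1907 = 25·75 + 32, so a_1 = 25
75 = 2·32 + 11, so a_2 = 2
32 = 2·11 + 10, so a_3 = 2
11 = 1·10 + 1, so a_4 = 1
10 = 10·1 + 0, so a_5 = 10

10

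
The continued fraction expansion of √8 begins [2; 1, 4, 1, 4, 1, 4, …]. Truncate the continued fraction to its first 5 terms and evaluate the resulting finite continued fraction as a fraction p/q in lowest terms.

Compute successive convergents:
a_0 = 2: 2/1
a_1 = 1: 3/1
a_2 = 4: 14/5
a_3 = 1: 17/6
a_4 = 4: 82/29

82/29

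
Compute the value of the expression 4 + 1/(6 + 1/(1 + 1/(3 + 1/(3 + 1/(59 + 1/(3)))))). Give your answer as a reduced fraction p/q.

Start with 3.
59 + 1/(3/1) = 59 + 1/3 = 178/3
3 + 1/(178/3) = 3 + 3/178 = 537/178
3 + 1/(537/178) = 3 + 178/537 = 1789/537
1 + 1/(1789/537) = 1 + 537/1789 = 2326/1789
6 + 1/(2326/1789) = 6 + 1789/2326 = 15745/2326
4 + 1/(15745/2326) = 4 + 2326/15745 = 65306/15745

65306/15745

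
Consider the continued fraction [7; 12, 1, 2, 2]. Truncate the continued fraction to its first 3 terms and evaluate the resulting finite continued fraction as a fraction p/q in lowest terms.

92/13

a_0 = 7: 7/1
a_1 = 12: 85/12
a_2 = 1: 92/13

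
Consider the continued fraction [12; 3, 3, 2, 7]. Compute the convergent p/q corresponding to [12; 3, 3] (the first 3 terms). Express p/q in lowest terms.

Starting at the tail and folding back:
Start with 3.
3 + 1/(3/1) = 3 + 1/3 = 10/3
12 + 1/(10/3) = 12 + 3/10 = 123/10

123/10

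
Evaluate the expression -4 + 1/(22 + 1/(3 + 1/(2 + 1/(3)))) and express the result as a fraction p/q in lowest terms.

-2116/535

Starting at the tail and folding back:
Start with 3.
2 + 1/(3/1) = 2 + 1/3 = 7/3
3 + 1/(7/3) = 3 + 3/7 = 24/7
22 + 1/(24/7) = 22 + 7/24 = 535/24
-4 + 1/(535/24) = -4 + 24/535 = -2116/535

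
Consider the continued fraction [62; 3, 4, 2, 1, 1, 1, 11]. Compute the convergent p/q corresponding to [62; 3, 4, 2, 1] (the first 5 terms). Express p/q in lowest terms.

2617/42

Starting at the tail and folding back:
Start with 1.
2 + 1/(1/1) = 2 + 1/1 = 3/1
4 + 1/(3/1) = 4 + 1/3 = 13/3
3 + 1/(13/3) = 3 + 3/13 = 42/13
62 + 1/(42/13) = 62 + 13/42 = 2617/42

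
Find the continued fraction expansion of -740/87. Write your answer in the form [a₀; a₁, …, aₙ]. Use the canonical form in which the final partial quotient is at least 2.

[-9; 2, 43]

Apply division with remainder until the remainder is 0:
-740 ÷ 87 → quotient -9, remainder 43
87 ÷ 43 → quotient 2, remainder 1
43 ÷ 1 → quotient 43, remainder 0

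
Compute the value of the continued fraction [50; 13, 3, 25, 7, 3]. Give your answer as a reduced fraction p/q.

Compute successive convergents:
a_0 = 50: 50/1
a_1 = 13: 651/13
a_2 = 3: 2003/40
a_3 = 25: 50726/1013
a_4 = 7: 357085/7131
a_5 = 3: 1121981/22406

1121981/22406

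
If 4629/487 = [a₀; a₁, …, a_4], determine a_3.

4629 = 9·487 + 246, so a_0 = 9
487 = 1·246 + 241, so a_1 = 1
246 = 1·241 + 5, so a_2 = 1
241 = 48·5 + 1, so a_3 = 48

48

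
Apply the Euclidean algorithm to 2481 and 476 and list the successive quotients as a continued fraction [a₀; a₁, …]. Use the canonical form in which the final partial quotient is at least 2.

[5; 4, 1, 2, 2, 14]

2481 = 5·476 + 101, so a_0 = 5
476 = 4·101 + 72, so a_1 = 4
101 = 1·72 + 29, so a_2 = 1
72 = 2·29 + 14, so a_3 = 2
29 = 2·14 + 1, so a_4 = 2
14 = 14·1 + 0, so a_5 = 14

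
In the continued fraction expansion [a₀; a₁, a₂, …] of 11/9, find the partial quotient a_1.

Run the Euclidean algorithm, recording each quotient:
11 = 1·9 + 2, so a_0 = 1
9 = 4·2 + 1, so a_1 = 4

4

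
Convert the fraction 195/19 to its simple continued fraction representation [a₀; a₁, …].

⌊195/19⌋ = 10, remainder 5
⌊19/5⌋ = 3, remainder 4
⌊5/4⌋ = 1, remainder 1
⌊4/1⌋ = 4, remainder 0

[10; 3, 1, 4]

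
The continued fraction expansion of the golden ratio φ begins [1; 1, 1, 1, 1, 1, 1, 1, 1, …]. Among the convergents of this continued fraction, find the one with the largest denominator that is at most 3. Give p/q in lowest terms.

List convergents until the denominator exceeds the bound:
a_0 = 1: 1/1  (≤ bound)
a_1 = 1: 2/1  (≤ bound)
a_2 = 1: 3/2  (≤ bound)
a_3 = 1: 5/3  (≤ bound)
a_4 = 1: 8/5  (> 3, stop)

5/3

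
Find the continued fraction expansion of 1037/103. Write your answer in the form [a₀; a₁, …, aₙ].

[10; 14, 1, 2, 2]

1037 ÷ 103 → quotient 10, remainder 7
103 ÷ 7 → quotient 14, remainder 5
7 ÷ 5 → quotient 1, remainder 2
5 ÷ 2 → quotient 2, remainder 1
2 ÷ 1 → quotient 2, remainder 0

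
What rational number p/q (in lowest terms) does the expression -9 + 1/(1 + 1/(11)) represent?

Build up convergents one term at a time:
a_0 = -9: -9/1
a_1 = 1: -8/1
a_2 = 11: -97/12

-97/12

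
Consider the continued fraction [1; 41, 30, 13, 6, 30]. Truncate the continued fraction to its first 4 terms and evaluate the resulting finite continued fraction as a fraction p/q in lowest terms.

16435/16044

a_0 = 1: 1/1
a_1 = 41: 42/41
a_2 = 30: 1261/1231
a_3 = 13: 16435/16044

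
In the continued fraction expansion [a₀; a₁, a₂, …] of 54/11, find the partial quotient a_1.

⌊54/11⌋ = 4, remainder 10
⌊11/10⌋ = 1, remainder 1

1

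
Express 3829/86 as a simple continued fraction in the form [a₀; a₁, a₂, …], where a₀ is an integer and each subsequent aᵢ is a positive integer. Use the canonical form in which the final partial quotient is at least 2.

[44; 1, 1, 10, 4]

Run the Euclidean algorithm, recording each quotient:
3829 ÷ 86 → quotient 44, remainder 45
86 ÷ 45 → quotient 1, remainder 41
45 ÷ 41 → quotient 1, remainder 4
41 ÷ 4 → quotient 10, remainder 1
4 ÷ 1 → quotient 4, remainder 0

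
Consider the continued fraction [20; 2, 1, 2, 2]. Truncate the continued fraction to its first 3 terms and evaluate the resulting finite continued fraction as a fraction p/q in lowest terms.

61/3

Collapse the nested fraction from the inside out:
Start with 1.
2 + 1/(1/1) = 2 + 1/1 = 3/1
20 + 1/(3/1) = 20 + 1/3 = 61/3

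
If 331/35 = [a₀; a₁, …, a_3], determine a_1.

331 ÷ 35 → quotient 9, remainder 16
35 ÷ 16 → quotient 2, remainder 3

2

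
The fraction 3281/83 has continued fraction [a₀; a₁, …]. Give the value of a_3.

⌊3281/83⌋ = 39, remainder 44
⌊83/44⌋ = 1, remainder 39
⌊44/39⌋ = 1, remainder 5
⌊39/5⌋ = 7, remainder 4

7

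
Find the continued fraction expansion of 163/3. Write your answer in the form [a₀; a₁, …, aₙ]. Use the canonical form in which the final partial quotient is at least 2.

[54; 3]

Repeatedly divide and take the remainder:
163 ÷ 3 → quotient 54, remainder 1
3 ÷ 1 → quotient 3, remainder 0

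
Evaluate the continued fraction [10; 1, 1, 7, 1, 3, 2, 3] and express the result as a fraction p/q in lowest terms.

Compute successive convergents:
a_0 = 10: 10/1
a_1 = 1: 11/1
a_2 = 1: 21/2
a_3 = 7: 158/15
a_4 = 1: 179/17
a_5 = 3: 695/66
a_6 = 2: 1569/149
a_7 = 3: 5402/513

5402/513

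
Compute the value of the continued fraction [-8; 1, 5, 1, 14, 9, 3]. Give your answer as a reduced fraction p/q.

-20954/2933

a_0 = -8: -8/1
a_1 = 1: -7/1
a_2 = 5: -43/6
a_3 = 1: -50/7
a_4 = 14: -743/104
a_5 = 9: -6737/943
a_6 = 3: -20954/2933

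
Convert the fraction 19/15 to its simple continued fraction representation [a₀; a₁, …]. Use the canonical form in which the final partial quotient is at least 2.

Repeatedly divide and take the remainder:
19 ÷ 15 → quotient 1, remainder 4
15 ÷ 4 → quotient 3, remainder 3
4 ÷ 3 → quotient 1, remainder 1
3 ÷ 1 → quotient 3, remainder 0

[1; 3, 1, 3]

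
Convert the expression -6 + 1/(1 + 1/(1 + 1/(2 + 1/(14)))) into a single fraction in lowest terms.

-389/72

a_0 = -6: -6/1
a_1 = 1: -5/1
a_2 = 1: -11/2
a_3 = 2: -27/5
a_4 = 14: -389/72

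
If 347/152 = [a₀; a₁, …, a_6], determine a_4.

6

Apply division with remainder until the remainder is 0:
⌊347/152⌋ = 2, remainder 43
⌊152/43⌋ = 3, remainder 23
⌊43/23⌋ = 1, remainder 20
⌊23/20⌋ = 1, remainder 3
⌊20/3⌋ = 6, remainder 2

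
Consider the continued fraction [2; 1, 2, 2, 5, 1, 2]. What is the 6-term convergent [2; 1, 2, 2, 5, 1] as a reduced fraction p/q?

Compute successive convergents:
a_0 = 2: 2/1
a_1 = 1: 3/1
a_2 = 2: 8/3
a_3 = 2: 19/7
a_4 = 5: 103/38
a_5 = 1: 122/45

122/45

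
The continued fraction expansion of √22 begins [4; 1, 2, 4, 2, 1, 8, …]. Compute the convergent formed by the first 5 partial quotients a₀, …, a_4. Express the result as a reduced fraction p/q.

Compute successive convergents:
a_0 = 4: 4/1
a_1 = 1: 5/1
a_2 = 2: 14/3
a_3 = 4: 61/13
a_4 = 2: 136/29

136/29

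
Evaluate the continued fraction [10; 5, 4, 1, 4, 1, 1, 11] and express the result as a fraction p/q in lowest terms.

32482/3187

Start with 11.
1 + 1/(11/1) = 1 + 1/11 = 12/11
1 + 1/(12/11) = 1 + 11/12 = 23/12
4 + 1/(23/12) = 4 + 12/23 = 104/23
1 + 1/(104/23) = 1 + 23/104 = 127/104
4 + 1/(127/104) = 4 + 104/127 = 612/127
5 + 1/(612/127) = 5 + 127/612 = 3187/612
10 + 1/(3187/612) = 10 + 612/3187 = 32482/3187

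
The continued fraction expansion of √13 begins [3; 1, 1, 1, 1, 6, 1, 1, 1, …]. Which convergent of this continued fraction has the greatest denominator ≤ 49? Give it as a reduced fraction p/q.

a_0 = 3: 3/1  (≤ bound)
a_1 = 1: 4/1  (≤ bound)
a_2 = 1: 7/2  (≤ bound)
a_3 = 1: 11/3  (≤ bound)
a_4 = 1: 18/5  (≤ bound)
a_5 = 6: 119/33  (≤ bound)
a_6 = 1: 137/38  (≤ bound)
a_7 = 1: 256/71  (> 49, stop)

137/38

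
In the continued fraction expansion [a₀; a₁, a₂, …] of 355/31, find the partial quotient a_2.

4

Run the Euclidean algorithm, recording each quotient:
355 = 11·31 + 14, so a_0 = 11
31 = 2·14 + 3, so a_1 = 2
14 = 4·3 + 2, so a_2 = 4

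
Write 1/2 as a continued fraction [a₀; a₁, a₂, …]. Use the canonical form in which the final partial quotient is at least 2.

[0; 2]

⌊1/2⌋ = 0, remainder 1
⌊2/1⌋ = 2, remainder 0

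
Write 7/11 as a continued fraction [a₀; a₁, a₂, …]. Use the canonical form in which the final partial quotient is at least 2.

⌊7/11⌋ = 0, remainder 7
⌊11/7⌋ = 1, remainder 4
⌊7/4⌋ = 1, remainder 3
⌊4/3⌋ = 1, remainder 1
⌊3/1⌋ = 3, remainder 0

[0; 1, 1, 1, 3]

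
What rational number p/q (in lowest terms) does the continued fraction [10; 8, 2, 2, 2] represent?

a_0 = 10: 10/1
a_1 = 8: 81/8
a_2 = 2: 172/17
a_3 = 2: 425/42
a_4 = 2: 1022/101

1022/101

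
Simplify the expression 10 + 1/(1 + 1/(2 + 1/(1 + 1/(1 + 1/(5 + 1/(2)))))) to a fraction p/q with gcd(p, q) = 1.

911/85

Start with 2.
5 + 1/(2/1) = 5 + 1/2 = 11/2
1 + 1/(11/2) = 1 + 2/11 = 13/11
1 + 1/(13/11) = 1 + 11/13 = 24/13
2 + 1/(24/13) = 2 + 13/24 = 61/24
1 + 1/(61/24) = 1 + 24/61 = 85/61
10 + 1/(85/61) = 10 + 61/85 = 911/85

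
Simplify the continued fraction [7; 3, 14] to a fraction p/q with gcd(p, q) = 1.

315/43

Work from the innermost term outward:
Start with 14.
3 + 1/(14/1) = 3 + 1/14 = 43/14
7 + 1/(43/14) = 7 + 14/43 = 315/43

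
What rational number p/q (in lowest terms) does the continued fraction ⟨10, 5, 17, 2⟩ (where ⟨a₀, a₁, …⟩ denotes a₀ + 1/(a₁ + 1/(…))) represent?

1805/177

Start with 2.
17 + 1/(2/1) = 17 + 1/2 = 35/2
5 + 1/(35/2) = 5 + 2/35 = 177/35
10 + 1/(177/35) = 10 + 35/177 = 1805/177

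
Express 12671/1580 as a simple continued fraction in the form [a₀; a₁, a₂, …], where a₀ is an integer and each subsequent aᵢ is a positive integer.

[8; 50, 1, 30]

12671 = 8·1580 + 31, so a_0 = 8
1580 = 50·31 + 30, so a_1 = 50
31 = 1·30 + 1, so a_2 = 1
30 = 30·1 + 0, so a_3 = 30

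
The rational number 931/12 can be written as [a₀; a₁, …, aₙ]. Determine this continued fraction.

[77; 1, 1, 2, 2]

⌊931/12⌋ = 77, remainder 7
⌊12/7⌋ = 1, remainder 5
⌊7/5⌋ = 1, remainder 2
⌊5/2⌋ = 2, remainder 1
⌊2/1⌋ = 2, remainder 0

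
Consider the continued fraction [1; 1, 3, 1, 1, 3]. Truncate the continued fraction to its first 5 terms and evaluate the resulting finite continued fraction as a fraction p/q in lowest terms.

16/9

Compute successive convergents:
a_0 = 1: 1/1
a_1 = 1: 2/1
a_2 = 3: 7/4
a_3 = 1: 9/5
a_4 = 1: 16/9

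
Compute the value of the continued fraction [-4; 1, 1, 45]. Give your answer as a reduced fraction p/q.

a_0 = -4: -4/1
a_1 = 1: -3/1
a_2 = 1: -7/2
a_3 = 45: -318/91

-318/91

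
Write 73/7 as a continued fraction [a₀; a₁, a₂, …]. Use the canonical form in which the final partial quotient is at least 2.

⌊73/7⌋ = 10, remainder 3
⌊7/3⌋ = 2, remainder 1
⌊3/1⌋ = 3, remainder 0

[10; 2, 3]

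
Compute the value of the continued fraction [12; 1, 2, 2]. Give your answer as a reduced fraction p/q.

a_0 = 12: 12/1
a_1 = 1: 13/1
a_2 = 2: 38/3
a_3 = 2: 89/7

89/7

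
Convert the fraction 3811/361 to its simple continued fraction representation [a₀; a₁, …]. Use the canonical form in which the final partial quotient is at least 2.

Run the Euclidean algorithm, recording each quotient:
3811 ÷ 361 → quotient 10, remainder 201
361 ÷ 201 → quotient 1, remainder 160
201 ÷ 160 → quotient 1, remainder 41
160 ÷ 41 → quotient 3, remainder 37
41 ÷ 37 → quotient 1, remainder 4
37 ÷ 4 → quotient 9, remainder 1
4 ÷ 1 → quotient 4, remainder 0

[10; 1, 1, 3, 1, 9, 4]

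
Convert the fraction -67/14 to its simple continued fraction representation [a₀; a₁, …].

[-5; 4, 1, 2]

⌊-67/14⌋ = -5, remainder 3
⌊14/3⌋ = 4, remainder 2
⌊3/2⌋ = 1, remainder 1
⌊2/1⌋ = 2, remainder 0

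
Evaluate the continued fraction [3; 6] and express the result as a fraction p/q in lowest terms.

19/6

Collapse the nested fraction from the inside out:
Start with 6.
3 + 1/(6/1) = 3 + 1/6 = 19/6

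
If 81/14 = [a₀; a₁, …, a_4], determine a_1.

1

81 ÷ 14 → quotient 5, remainder 11
14 ÷ 11 → quotient 1, remainder 3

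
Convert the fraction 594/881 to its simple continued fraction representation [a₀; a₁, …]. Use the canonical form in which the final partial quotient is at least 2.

⌊594/881⌋ = 0, remainder 594
⌊881/594⌋ = 1, remainder 287
⌊594/287⌋ = 2, remainder 20
⌊287/20⌋ = 14, remainder 7
⌊20/7⌋ = 2, remainder 6
⌊7/6⌋ = 1, remainder 1
⌊6/1⌋ = 6, remainder 0

[0; 1, 2, 14, 2, 1, 6]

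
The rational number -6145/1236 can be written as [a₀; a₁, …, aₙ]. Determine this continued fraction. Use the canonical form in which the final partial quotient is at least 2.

[-5; 35, 3, 5, 2]

Repeatedly divide and take the remainder:
-6145 ÷ 1236 → quotient -5, remainder 35
1236 ÷ 35 → quotient 35, remainder 11
35 ÷ 11 → quotient 3, remainder 2
11 ÷ 2 → quotient 5, remainder 1
2 ÷ 1 → quotient 2, remainder 0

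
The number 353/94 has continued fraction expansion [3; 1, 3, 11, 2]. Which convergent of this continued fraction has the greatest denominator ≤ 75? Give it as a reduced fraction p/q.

a_0 = 3: 3/1  (≤ bound)
a_1 = 1: 4/1  (≤ bound)
a_2 = 3: 15/4  (≤ bound)
a_3 = 11: 169/45  (≤ bound)
a_4 = 2: 353/94  (> 75, stop)

169/45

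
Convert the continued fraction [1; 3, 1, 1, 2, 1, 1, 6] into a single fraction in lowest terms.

362/283

a_0 = 1: 1/1
a_1 = 3: 4/3
a_2 = 1: 5/4
a_3 = 1: 9/7
a_4 = 2: 23/18
a_5 = 1: 32/25
a_6 = 1: 55/43
a_7 = 6: 362/283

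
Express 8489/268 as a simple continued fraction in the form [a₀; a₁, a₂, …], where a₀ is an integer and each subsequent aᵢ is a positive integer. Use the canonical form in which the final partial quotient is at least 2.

[31; 1, 2, 12, 2, 3]

8489 = 31·268 + 181, so a_0 = 31
268 = 1·181 + 87, so a_1 = 1
181 = 2·87 + 7, so a_2 = 2
87 = 12·7 + 3, so a_3 = 12
7 = 2·3 + 1, so a_4 = 2
3 = 3·1 + 0, so a_5 = 3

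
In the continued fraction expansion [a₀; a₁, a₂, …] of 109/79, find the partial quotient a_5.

2

109 = 1·79 + 30, so a_0 = 1
79 = 2·30 + 19, so a_1 = 2
30 = 1·19 + 11, so a_2 = 1
19 = 1·11 + 8, so a_3 = 1
11 = 1·8 + 3, so a_4 = 1
8 = 2·3 + 2, so a_5 = 2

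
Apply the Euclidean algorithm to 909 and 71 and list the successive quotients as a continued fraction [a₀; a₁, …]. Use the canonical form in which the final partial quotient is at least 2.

[12; 1, 4, 14]

Run the Euclidean algorithm, recording each quotient:
909 = 12·71 + 57, so a_0 = 12
71 = 1·57 + 14, so a_1 = 1
57 = 4·14 + 1, so a_2 = 4
14 = 14·1 + 0, so a_3 = 14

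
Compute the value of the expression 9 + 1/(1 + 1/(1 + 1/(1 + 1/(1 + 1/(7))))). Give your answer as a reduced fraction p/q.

Starting at the tail and folding back:
Start with 7.
1 + 1/(7/1) = 1 + 1/7 = 8/7
1 + 1/(8/7) = 1 + 7/8 = 15/8
1 + 1/(15/8) = 1 + 8/15 = 23/15
1 + 1/(23/15) = 1 + 15/23 = 38/23
9 + 1/(38/23) = 9 + 23/38 = 365/38

365/38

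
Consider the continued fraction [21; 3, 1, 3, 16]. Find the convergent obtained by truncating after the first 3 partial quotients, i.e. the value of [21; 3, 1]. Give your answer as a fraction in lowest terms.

Start with 1.
3 + 1/(1/1) = 3 + 1/1 = 4/1
21 + 1/(4/1) = 21 + 1/4 = 85/4

85/4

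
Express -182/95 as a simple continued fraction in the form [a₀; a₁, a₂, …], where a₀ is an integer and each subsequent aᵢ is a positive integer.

[-2; 11, 1, 7]

-182 = -2·95 + 8, so a_0 = -2
95 = 11·8 + 7, so a_1 = 11
8 = 1·7 + 1, so a_2 = 1
7 = 7·1 + 0, so a_3 = 7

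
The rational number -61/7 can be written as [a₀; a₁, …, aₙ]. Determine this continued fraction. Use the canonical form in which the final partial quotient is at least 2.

[-9; 3, 2]

Apply division with remainder until the remainder is 0:
⌊-61/7⌋ = -9, remainder 2
⌊7/2⌋ = 3, remainder 1
⌊2/1⌋ = 2, remainder 0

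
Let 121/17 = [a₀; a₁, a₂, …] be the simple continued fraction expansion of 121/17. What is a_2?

2

121 ÷ 17 → quotient 7, remainder 2
17 ÷ 2 → quotient 8, remainder 1
2 ÷ 1 → quotient 2, remainder 0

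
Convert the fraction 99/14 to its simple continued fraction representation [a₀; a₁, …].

99 = 7·14 + 1, so a_0 = 7
14 = 14·1 + 0, so a_1 = 14

[7; 14]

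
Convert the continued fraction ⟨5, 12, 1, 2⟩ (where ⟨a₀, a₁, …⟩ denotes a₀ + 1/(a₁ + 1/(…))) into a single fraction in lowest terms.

Build up convergents one term at a time:
a_0 = 5: 5/1
a_1 = 12: 61/12
a_2 = 1: 66/13
a_3 = 2: 193/38

193/38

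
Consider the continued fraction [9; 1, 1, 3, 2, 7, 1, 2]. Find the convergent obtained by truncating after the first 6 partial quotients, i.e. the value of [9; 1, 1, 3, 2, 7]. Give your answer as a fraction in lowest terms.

a_0 = 9: 9/1
a_1 = 1: 10/1
a_2 = 1: 19/2
a_3 = 3: 67/7
a_4 = 2: 153/16
a_5 = 7: 1138/119

1138/119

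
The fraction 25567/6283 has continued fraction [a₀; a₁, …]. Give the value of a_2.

2

⌊25567/6283⌋ = 4, remainder 435
⌊6283/435⌋ = 14, remainder 193
⌊435/193⌋ = 2, remainder 49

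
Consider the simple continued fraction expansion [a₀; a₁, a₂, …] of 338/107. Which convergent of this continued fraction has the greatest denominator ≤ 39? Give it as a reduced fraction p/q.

60/19

a_0 = 3: 3/1  (≤ bound)
a_1 = 6: 19/6  (≤ bound)
a_2 = 3: 60/19  (≤ bound)
a_3 = 2: 139/44  (> 39, stop)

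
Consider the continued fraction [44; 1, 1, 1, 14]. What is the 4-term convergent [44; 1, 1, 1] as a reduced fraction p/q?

134/3

Starting at the tail and folding back:
Start with 1.
1 + 1/(1/1) = 1 + 1/1 = 2/1
1 + 1/(2/1) = 1 + 1/2 = 3/2
44 + 1/(3/2) = 44 + 2/3 = 134/3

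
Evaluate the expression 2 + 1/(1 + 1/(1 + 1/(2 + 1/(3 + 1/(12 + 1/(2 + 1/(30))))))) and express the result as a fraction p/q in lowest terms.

34321/13259

a_0 = 2: 2/1
a_1 = 1: 3/1
a_2 = 1: 5/2
a_3 = 2: 13/5
a_4 = 3: 44/17
a_5 = 12: 541/209
a_6 = 2: 1126/435
a_7 = 30: 34321/13259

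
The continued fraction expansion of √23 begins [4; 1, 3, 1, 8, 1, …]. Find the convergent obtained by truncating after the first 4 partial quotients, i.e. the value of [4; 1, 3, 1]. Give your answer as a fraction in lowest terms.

a_0 = 4: 4/1
a_1 = 1: 5/1
a_2 = 3: 19/4
a_3 = 1: 24/5

24/5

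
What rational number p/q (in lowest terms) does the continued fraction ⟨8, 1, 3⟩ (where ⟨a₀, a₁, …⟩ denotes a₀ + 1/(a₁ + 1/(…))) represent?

35/4

Start with 3.
1 + 1/(3/1) = 1 + 1/3 = 4/3
8 + 1/(4/3) = 8 + 3/4 = 35/4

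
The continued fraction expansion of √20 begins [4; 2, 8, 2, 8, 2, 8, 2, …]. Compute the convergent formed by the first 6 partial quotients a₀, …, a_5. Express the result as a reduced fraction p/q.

2889/646

Build up convergents one term at a time:
a_0 = 4: 4/1
a_1 = 2: 9/2
a_2 = 8: 76/17
a_3 = 2: 161/36
a_4 = 8: 1364/305
a_5 = 2: 2889/646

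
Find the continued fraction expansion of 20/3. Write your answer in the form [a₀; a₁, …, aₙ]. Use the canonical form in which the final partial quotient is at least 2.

20 ÷ 3 → quotient 6, remainder 2
3 ÷ 2 → quotient 1, remainder 1
2 ÷ 1 → quotient 2, remainder 0

[6; 1, 2]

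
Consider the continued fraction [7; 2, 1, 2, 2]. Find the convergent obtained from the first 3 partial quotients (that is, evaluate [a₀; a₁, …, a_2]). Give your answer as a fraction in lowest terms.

22/3

Starting at the tail and folding back:
Start with 1.
2 + 1/(1/1) = 2 + 1/1 = 3/1
7 + 1/(3/1) = 7 + 1/3 = 22/3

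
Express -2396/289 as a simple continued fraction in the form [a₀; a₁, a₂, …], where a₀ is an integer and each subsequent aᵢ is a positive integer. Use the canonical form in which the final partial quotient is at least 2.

[-9; 1, 2, 2, 3, 1, 2, 3]

⌊-2396/289⌋ = -9, remainder 205
⌊289/205⌋ = 1, remainder 84
⌊205/84⌋ = 2, remainder 37
⌊84/37⌋ = 2, remainder 10
⌊37/10⌋ = 3, remainder 7
⌊10/7⌋ = 1, remainder 3
⌊7/3⌋ = 2, remainder 1
⌊3/1⌋ = 3, remainder 0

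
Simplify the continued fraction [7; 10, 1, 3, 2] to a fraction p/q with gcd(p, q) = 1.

Start with 2.
3 + 1/(2/1) = 3 + 1/2 = 7/2
1 + 1/(7/2) = 1 + 2/7 = 9/7
10 + 1/(9/7) = 10 + 7/9 = 97/9
7 + 1/(97/9) = 7 + 9/97 = 688/97

688/97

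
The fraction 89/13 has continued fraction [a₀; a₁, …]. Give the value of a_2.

89 = 6·13 + 11, so a_0 = 6
13 = 1·11 + 2, so a_1 = 1
11 = 5·2 + 1, so a_2 = 5

5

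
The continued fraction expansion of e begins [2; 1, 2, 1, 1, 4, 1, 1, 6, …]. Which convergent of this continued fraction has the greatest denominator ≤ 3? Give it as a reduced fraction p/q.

8/3

a_0 = 2: 2/1  (≤ bound)
a_1 = 1: 3/1  (≤ bound)
a_2 = 2: 8/3  (≤ bound)
a_3 = 1: 11/4  (> 3, stop)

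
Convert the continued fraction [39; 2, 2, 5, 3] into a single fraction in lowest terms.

3389/86

Start with 3.
5 + 1/(3/1) = 5 + 1/3 = 16/3
2 + 1/(16/3) = 2 + 3/16 = 35/16
2 + 1/(35/16) = 2 + 16/35 = 86/35
39 + 1/(86/35) = 39 + 35/86 = 3389/86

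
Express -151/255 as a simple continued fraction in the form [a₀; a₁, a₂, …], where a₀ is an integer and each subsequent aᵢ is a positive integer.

[-1; 2, 2, 4, 1, 2, 3]

Repeatedly divide and take the remainder:
-151 ÷ 255 → quotient -1, remainder 104
255 ÷ 104 → quotient 2, remainder 47
104 ÷ 47 → quotient 2, remainder 10
47 ÷ 10 → quotient 4, remainder 7
10 ÷ 7 → quotient 1, remainder 3
7 ÷ 3 → quotient 2, remainder 1
3 ÷ 1 → quotient 3, remainder 0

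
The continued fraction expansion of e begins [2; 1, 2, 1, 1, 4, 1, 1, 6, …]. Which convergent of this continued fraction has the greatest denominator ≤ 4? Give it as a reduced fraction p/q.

a_0 = 2: 2/1  (≤ bound)
a_1 = 1: 3/1  (≤ bound)
a_2 = 2: 8/3  (≤ bound)
a_3 = 1: 11/4  (≤ bound)
a_4 = 1: 19/7  (> 4, stop)

11/4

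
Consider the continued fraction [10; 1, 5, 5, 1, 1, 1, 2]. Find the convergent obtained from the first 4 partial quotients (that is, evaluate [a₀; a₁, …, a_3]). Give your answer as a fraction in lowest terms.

336/31

Start with 5.
5 + 1/(5/1) = 5 + 1/5 = 26/5
1 + 1/(26/5) = 1 + 5/26 = 31/26
10 + 1/(31/26) = 10 + 26/31 = 336/31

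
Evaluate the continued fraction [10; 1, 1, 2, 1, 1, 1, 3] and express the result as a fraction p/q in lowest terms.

a_0 = 10: 10/1
a_1 = 1: 11/1
a_2 = 1: 21/2
a_3 = 2: 53/5
a_4 = 1: 74/7
a_5 = 1: 127/12
a_6 = 1: 201/19
a_7 = 3: 730/69

730/69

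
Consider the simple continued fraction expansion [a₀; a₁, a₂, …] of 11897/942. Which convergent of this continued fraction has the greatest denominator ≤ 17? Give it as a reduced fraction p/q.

101/8

a_0 = 12: 12/1  (≤ bound)
a_1 = 1: 13/1  (≤ bound)
a_2 = 1: 25/2  (≤ bound)
a_3 = 1: 38/3  (≤ bound)
a_4 = 2: 101/8  (≤ bound)
a_5 = 3: 341/27  (> 17, stop)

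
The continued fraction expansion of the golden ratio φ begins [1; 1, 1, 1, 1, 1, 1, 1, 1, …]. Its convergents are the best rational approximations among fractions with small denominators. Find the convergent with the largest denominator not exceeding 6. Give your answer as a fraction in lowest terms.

List convergents until the denominator exceeds the bound:
a_0 = 1: 1/1  (≤ bound)
a_1 = 1: 2/1  (≤ bound)
a_2 = 1: 3/2  (≤ bound)
a_3 = 1: 5/3  (≤ bound)
a_4 = 1: 8/5  (≤ bound)
a_5 = 1: 13/8  (> 6, stop)

8/5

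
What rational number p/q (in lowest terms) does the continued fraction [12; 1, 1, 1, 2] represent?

a_0 = 12: 12/1
a_1 = 1: 13/1
a_2 = 1: 25/2
a_3 = 1: 38/3
a_4 = 2: 101/8

101/8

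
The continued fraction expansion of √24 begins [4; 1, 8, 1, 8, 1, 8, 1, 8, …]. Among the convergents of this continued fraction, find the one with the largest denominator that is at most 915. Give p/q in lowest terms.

4316/881

a_0 = 4: 4/1  (≤ bound)
a_1 = 1: 5/1  (≤ bound)
a_2 = 8: 44/9  (≤ bound)
a_3 = 1: 49/10  (≤ bound)
a_4 = 8: 436/89  (≤ bound)
a_5 = 1: 485/99  (≤ bound)
a_6 = 8: 4316/881  (≤ bound)
a_7 = 1: 4801/980  (> 915, stop)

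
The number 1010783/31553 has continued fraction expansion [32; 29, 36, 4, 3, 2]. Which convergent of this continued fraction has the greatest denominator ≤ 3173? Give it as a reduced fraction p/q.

a_0 = 32: 32/1  (≤ bound)
a_1 = 29: 929/29  (≤ bound)
a_2 = 36: 33476/1045  (≤ bound)
a_3 = 4: 134833/4209  (> 3173, stop)

33476/1045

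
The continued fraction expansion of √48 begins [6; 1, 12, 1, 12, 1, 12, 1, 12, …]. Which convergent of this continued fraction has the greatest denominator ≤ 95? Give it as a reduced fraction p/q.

List convergents until the denominator exceeds the bound:
a_0 = 6: 6/1  (≤ bound)
a_1 = 1: 7/1  (≤ bound)
a_2 = 12: 90/13  (≤ bound)
a_3 = 1: 97/14  (≤ bound)
a_4 = 12: 1254/181  (> 95, stop)

97/14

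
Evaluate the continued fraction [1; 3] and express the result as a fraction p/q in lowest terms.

a_0 = 1: 1/1
a_1 = 3: 4/3

4/3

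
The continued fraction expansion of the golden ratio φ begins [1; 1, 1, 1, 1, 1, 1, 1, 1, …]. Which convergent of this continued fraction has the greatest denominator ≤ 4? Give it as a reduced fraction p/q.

5/3

List convergents until the denominator exceeds the bound:
a_0 = 1: 1/1  (≤ bound)
a_1 = 1: 2/1  (≤ bound)
a_2 = 1: 3/2  (≤ bound)
a_3 = 1: 5/3  (≤ bound)
a_4 = 1: 8/5  (> 4, stop)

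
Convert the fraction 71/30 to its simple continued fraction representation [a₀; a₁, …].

Repeatedly divide and take the remainder:
⌊71/30⌋ = 2, remainder 11
⌊30/11⌋ = 2, remainder 8
⌊11/8⌋ = 1, remainder 3
⌊8/3⌋ = 2, remainder 2
⌊3/2⌋ = 1, remainder 1
⌊2/1⌋ = 2, remainder 0

[2; 2, 1, 2, 1, 2]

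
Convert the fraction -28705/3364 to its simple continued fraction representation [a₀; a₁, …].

[-9; 2, 7, 13, 17]

Apply division with remainder until the remainder is 0:
⌊-28705/3364⌋ = -9, remainder 1571
⌊3364/1571⌋ = 2, remainder 222
⌊1571/222⌋ = 7, remainder 17
⌊222/17⌋ = 13, remainder 1
⌊17/1⌋ = 17, remainder 0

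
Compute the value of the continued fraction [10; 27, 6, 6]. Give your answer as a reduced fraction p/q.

a_0 = 10: 10/1
a_1 = 27: 271/27
a_2 = 6: 1636/163
a_3 = 6: 10087/1005

10087/1005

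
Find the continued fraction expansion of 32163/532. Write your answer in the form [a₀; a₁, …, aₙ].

[60; 2, 5, 3, 1, 1, 6]

Apply division with remainder until the remainder is 0:
32163 = 60·532 + 243, so a_0 = 60
532 = 2·243 + 46, so a_1 = 2
243 = 5·46 + 13, so a_2 = 5
46 = 3·13 + 7, so a_3 = 3
13 = 1·7 + 6, so a_4 = 1
7 = 1·6 + 1, so a_5 = 1
6 = 6·1 + 0, so a_6 = 6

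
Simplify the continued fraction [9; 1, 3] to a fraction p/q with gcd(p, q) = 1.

39/4

Start with 3.
1 + 1/(3/1) = 1 + 1/3 = 4/3
9 + 1/(4/3) = 9 + 3/4 = 39/4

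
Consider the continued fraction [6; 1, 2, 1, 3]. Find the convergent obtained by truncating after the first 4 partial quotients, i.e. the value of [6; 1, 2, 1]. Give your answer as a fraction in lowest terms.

27/4

Start with 1.
2 + 1/(1/1) = 2 + 1/1 = 3/1
1 + 1/(3/1) = 1 + 1/3 = 4/3
6 + 1/(4/3) = 6 + 3/4 = 27/4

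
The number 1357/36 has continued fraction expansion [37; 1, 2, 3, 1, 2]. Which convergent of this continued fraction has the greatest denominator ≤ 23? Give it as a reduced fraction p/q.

a_0 = 37: 37/1  (≤ bound)
a_1 = 1: 38/1  (≤ bound)
a_2 = 2: 113/3  (≤ bound)
a_3 = 3: 377/10  (≤ bound)
a_4 = 1: 490/13  (≤ bound)
a_5 = 2: 1357/36  (> 23, stop)

490/13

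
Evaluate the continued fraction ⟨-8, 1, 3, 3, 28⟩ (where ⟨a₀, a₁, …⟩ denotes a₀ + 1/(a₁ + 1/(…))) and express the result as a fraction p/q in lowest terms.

-2661/368

Compute successive convergents:
a_0 = -8: -8/1
a_1 = 1: -7/1
a_2 = 3: -29/4
a_3 = 3: -94/13
a_4 = 28: -2661/368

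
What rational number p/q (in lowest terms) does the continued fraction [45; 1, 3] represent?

Start with 3.
1 + 1/(3/1) = 1 + 1/3 = 4/3
45 + 1/(4/3) = 45 + 3/4 = 183/4

183/4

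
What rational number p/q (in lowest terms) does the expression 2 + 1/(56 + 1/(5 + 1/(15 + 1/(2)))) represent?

Collapse the nested fraction from the inside out:
Start with 2.
15 + 1/(2/1) = 15 + 1/2 = 31/2
5 + 1/(31/2) = 5 + 2/31 = 157/31
56 + 1/(157/31) = 56 + 31/157 = 8823/157
2 + 1/(8823/157) = 2 + 157/8823 = 17803/8823

17803/8823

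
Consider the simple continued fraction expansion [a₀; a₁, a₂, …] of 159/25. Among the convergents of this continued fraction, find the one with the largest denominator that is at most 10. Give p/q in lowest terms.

List convergents until the denominator exceeds the bound:
a_0 = 6: 6/1  (≤ bound)
a_1 = 2: 13/2  (≤ bound)
a_2 = 1: 19/3  (≤ bound)
a_3 = 3: 70/11  (> 10, stop)

19/3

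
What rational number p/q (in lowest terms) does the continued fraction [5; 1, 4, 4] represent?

Collapse the nested fraction from the inside out:
Start with 4.
4 + 1/(4/1) = 4 + 1/4 = 17/4
1 + 1/(17/4) = 1 + 4/17 = 21/17
5 + 1/(21/17) = 5 + 17/21 = 122/21

122/21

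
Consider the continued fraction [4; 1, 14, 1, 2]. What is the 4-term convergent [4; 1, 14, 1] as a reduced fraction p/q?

a_0 = 4: 4/1
a_1 = 1: 5/1
a_2 = 14: 74/15
a_3 = 1: 79/16

79/16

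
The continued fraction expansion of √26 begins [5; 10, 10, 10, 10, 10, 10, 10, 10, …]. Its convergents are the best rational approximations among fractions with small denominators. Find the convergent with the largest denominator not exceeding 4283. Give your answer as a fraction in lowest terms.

List convergents until the denominator exceeds the bound:
a_0 = 5: 5/1  (≤ bound)
a_1 = 10: 51/10  (≤ bound)
a_2 = 10: 515/101  (≤ bound)
a_3 = 10: 5201/1020  (≤ bound)
a_4 = 10: 52525/10301  (> 4283, stop)

5201/1020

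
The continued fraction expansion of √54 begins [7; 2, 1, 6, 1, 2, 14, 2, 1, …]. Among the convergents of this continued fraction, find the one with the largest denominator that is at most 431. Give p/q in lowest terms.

485/66

List convergents until the denominator exceeds the bound:
a_0 = 7: 7/1  (≤ bound)
a_1 = 2: 15/2  (≤ bound)
a_2 = 1: 22/3  (≤ bound)
a_3 = 6: 147/20  (≤ bound)
a_4 = 1: 169/23  (≤ bound)
a_5 = 2: 485/66  (≤ bound)
a_6 = 14: 6959/947  (> 431, stop)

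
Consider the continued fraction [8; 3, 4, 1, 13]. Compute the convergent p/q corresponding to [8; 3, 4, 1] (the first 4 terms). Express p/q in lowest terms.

Start with 1.
4 + 1/(1/1) = 4 + 1/1 = 5/1
3 + 1/(5/1) = 3 + 1/5 = 16/5
8 + 1/(16/5) = 8 + 5/16 = 133/16

133/16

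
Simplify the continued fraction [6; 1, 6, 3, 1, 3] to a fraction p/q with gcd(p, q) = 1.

Compute successive convergents:
a_0 = 6: 6/1
a_1 = 1: 7/1
a_2 = 6: 48/7
a_3 = 3: 151/22
a_4 = 1: 199/29
a_5 = 3: 748/109

748/109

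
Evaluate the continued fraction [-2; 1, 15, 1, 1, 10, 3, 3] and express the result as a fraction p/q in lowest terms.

-3785/3569

a_0 = -2: -2/1
a_1 = 1: -1/1
a_2 = 15: -17/16
a_3 = 1: -18/17
a_4 = 1: -35/33
a_5 = 10: -368/347
a_6 = 3: -1139/1074
a_7 = 3: -3785/3569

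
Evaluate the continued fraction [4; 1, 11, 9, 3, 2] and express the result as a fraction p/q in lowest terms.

Start with 2.
3 + 1/(2/1) = 3 + 1/2 = 7/2
9 + 1/(7/2) = 9 + 2/7 = 65/7
11 + 1/(65/7) = 11 + 7/65 = 722/65
1 + 1/(722/65) = 1 + 65/722 = 787/722
4 + 1/(787/722) = 4 + 722/787 = 3870/787

3870/787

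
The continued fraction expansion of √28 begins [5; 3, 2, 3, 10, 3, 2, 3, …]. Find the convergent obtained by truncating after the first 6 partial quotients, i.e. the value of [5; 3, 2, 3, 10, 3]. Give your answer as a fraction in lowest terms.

4048/765

Start with 3.
10 + 1/(3/1) = 10 + 1/3 = 31/3
3 + 1/(31/3) = 3 + 3/31 = 96/31
2 + 1/(96/31) = 2 + 31/96 = 223/96
3 + 1/(223/96) = 3 + 96/223 = 765/223
5 + 1/(765/223) = 5 + 223/765 = 4048/765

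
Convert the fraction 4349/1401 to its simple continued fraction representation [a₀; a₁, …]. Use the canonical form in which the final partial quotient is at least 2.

Repeatedly divide and take the remainder:
4349 = 3·1401 + 146, so a_0 = 3
1401 = 9·146 + 87, so a_1 = 9
146 = 1·87 + 59, so a_2 = 1
87 = 1·59 + 28, so a_3 = 1
59 = 2·28 + 3, so a_4 = 2
28 = 9·3 + 1, so a_5 = 9
3 = 3·1 + 0, so a_6 = 3

[3; 9, 1, 1, 2, 9, 3]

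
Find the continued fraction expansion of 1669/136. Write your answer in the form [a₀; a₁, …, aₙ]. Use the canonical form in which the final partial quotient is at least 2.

[12; 3, 1, 2, 12]

1669 = 12·136 + 37, so a_0 = 12
136 = 3·37 + 25, so a_1 = 3
37 = 1·25 + 12, so a_2 = 1
25 = 2·12 + 1, so a_3 = 2
12 = 12·1 + 0, so a_4 = 12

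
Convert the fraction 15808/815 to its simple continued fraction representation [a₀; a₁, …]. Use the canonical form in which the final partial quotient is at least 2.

15808 ÷ 815 → quotient 19, remainder 323
815 ÷ 323 → quotient 2, remainder 169
323 ÷ 169 → quotient 1, remainder 154
169 ÷ 154 → quotient 1, remainder 15
154 ÷ 15 → quotient 10, remainder 4
15 ÷ 4 → quotient 3, remainder 3
4 ÷ 3 → quotient 1, remainder 1
3 ÷ 1 → quotient 3, remainder 0

[19; 2, 1, 1, 10, 3, 1, 3]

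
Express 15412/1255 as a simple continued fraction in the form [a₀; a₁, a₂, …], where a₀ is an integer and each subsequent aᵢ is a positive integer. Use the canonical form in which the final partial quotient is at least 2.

[12; 3, 1, 1, 3, 3, 15]

Repeatedly divide and take the remainder:
15412 ÷ 1255 → quotient 12, remainder 352
1255 ÷ 352 → quotient 3, remainder 199
352 ÷ 199 → quotient 1, remainder 153
199 ÷ 153 → quotient 1, remainder 46
153 ÷ 46 → quotient 3, remainder 15
46 ÷ 15 → quotient 3, remainder 1
15 ÷ 1 → quotient 15, remainder 0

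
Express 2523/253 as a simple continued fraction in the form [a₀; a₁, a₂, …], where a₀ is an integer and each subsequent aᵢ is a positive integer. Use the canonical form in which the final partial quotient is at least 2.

⌊2523/253⌋ = 9, remainder 246
⌊253/246⌋ = 1, remainder 7
⌊246/7⌋ = 35, remainder 1
⌊7/1⌋ = 7, remainder 0

[9; 1, 35, 7]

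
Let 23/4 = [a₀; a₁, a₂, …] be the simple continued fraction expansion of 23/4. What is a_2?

Run the Euclidean algorithm, recording each quotient:
23 = 5·4 + 3, so a_0 = 5
4 = 1·3 + 1, so a_1 = 1
3 = 3·1 + 0, so a_2 = 3

3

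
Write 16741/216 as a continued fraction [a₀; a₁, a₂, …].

Run the Euclidean algorithm, recording each quotient:
16741 ÷ 216 → quotient 77, remainder 109
216 ÷ 109 → quotient 1, remainder 107
109 ÷ 107 → quotient 1, remainder 2
107 ÷ 2 → quotient 53, remainder 1
2 ÷ 1 → quotient 2, remainder 0

[77; 1, 1, 53, 2]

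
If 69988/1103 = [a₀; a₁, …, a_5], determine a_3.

1

Repeatedly divide and take the remainder:
69988 ÷ 1103 → quotient 63, remainder 499
1103 ÷ 499 → quotient 2, remainder 105
499 ÷ 105 → quotient 4, remainder 79
105 ÷ 79 → quotient 1, remainder 26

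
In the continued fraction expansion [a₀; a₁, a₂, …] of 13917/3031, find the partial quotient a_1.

Apply division with remainder until the remainder is 0:
13917 = 4·3031 + 1793, so a_0 = 4
3031 = 1·1793 + 1238, so a_1 = 1

1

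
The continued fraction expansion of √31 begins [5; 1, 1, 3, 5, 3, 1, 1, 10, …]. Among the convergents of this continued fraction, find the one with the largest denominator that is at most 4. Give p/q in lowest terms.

a_0 = 5: 5/1  (≤ bound)
a_1 = 1: 6/1  (≤ bound)
a_2 = 1: 11/2  (≤ bound)
a_3 = 3: 39/7  (> 4, stop)

11/2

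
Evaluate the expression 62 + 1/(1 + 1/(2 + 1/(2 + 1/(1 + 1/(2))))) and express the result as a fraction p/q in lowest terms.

a_0 = 62: 62/1
a_1 = 1: 63/1
a_2 = 2: 188/3
a_3 = 2: 439/7
a_4 = 1: 627/10
a_5 = 2: 1693/27

1693/27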